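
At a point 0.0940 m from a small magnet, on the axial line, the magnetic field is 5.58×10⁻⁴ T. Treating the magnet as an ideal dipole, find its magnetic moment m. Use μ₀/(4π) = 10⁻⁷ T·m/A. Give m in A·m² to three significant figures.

On axis B = (μ₀/4π)·2m/r³, so m = Br³·4π/(μ₀·2).
m = (5.58×10⁻⁴)·(0.0940)³ / (2·10⁻⁷) = 2.317 A·m².

m ≈ 2.32 A·m²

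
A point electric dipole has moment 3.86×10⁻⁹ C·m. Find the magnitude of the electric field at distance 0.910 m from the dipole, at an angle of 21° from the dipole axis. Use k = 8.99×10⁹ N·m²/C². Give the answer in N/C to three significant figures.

E ≈ 87.6 N/C

At angle θ the dipole field magnitude is E = (kp/r³)·√(1 + 3cos²θ).
kp/r³ = (8.99×10⁹)(3.86×10⁻⁹) / (0.910)³ = 46.05 N/C.
√(1 + 3cos²21°) = √(1 + 3·0.8716) = √3.6147 ≈ 1.9012.
E ≈ 46.05 × 1.901 = 87.55 N/C.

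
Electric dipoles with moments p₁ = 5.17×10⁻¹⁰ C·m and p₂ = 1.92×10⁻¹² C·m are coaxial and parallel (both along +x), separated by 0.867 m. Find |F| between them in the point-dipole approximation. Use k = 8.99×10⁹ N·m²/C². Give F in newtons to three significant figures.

On-axis field of dipole 1 at distance r: E = 2kp₁/r³. Force on dipole 2 is F = p₂·dE/dr (gradient along axis).
dE/dr = −6kp₁/r⁴, so |F| = 6kp₁p₂/r⁴ (attractive for aligned moments).
F = 6(8.99×10⁹)(5.17×10⁻¹⁰)(1.92×10⁻¹²)/(0.867)⁴ = 9.476×10⁻¹¹ N.

F ≈ 9.48×10⁻¹¹ N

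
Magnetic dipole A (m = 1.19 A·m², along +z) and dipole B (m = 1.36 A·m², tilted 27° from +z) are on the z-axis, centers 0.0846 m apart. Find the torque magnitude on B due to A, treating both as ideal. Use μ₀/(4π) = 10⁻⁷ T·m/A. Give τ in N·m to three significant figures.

Dipole B is on the axis of dipole A, so B₁ there is axial: B₁ = (μ₀/4π)·2m₁/r³ along +z.
B₁ = 2(10⁻⁷)(1.19)/(0.0846)³ = 3.931×10⁻⁴ T.
τ = m₂ B₁ sinθ.
τ = (1.36)(3.931×10⁻⁴)·sin27° = 2.427×10⁻⁴ N·m.

τ ≈ 2.43×10⁻⁴ N·m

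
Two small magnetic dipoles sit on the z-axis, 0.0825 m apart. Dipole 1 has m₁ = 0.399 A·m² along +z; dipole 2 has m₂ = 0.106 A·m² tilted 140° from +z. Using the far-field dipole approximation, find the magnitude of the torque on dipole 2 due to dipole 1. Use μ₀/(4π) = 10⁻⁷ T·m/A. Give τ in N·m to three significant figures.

Dipole B is on the axis of dipole A, so B₁ there is axial: B₁ = (μ₀/4π)·2m₁/r³ along +z.
B₁ = 2(10⁻⁷)(0.399)/(0.0825)³ = 1.421×10⁻⁴ T.
τ = m₂ B₁ sinθ.
τ = (0.106)(1.421×10⁻⁴)·sin140° = 9.683×10⁻⁶ N·m.

τ ≈ 9.68×10⁻⁶ N·m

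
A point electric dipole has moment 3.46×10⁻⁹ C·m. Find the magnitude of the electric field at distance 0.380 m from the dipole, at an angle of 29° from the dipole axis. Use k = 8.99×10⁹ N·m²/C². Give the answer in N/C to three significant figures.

E ≈ 1030 N/C

At angle θ the dipole field magnitude is E = (kp/r³)·√(1 + 3cos²θ).
kp/r³ = (8.99×10⁹)(3.46×10⁻⁹) / (0.380)³ = 566.9 N/C.
√(1 + 3cos²29°) = √(1 + 3·0.7650) = √3.2949 ≈ 1.8152.
E ≈ 566.9 × 1.815 = 1029 N/C.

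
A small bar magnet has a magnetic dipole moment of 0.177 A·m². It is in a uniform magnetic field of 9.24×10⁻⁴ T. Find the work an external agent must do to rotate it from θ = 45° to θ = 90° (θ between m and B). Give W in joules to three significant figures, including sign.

W ≈ 1.16×10⁻⁴ J

W_ext = ΔU = −mB cosθ₂ + mB cosθ₁ = mB(cosθ₁ − cosθ₂).
W = (0.177)(9.24×10⁻⁴)·(cos45° − cos90°) = (1.635×10⁻⁴)·(+0.7071) = 1.156×10⁻⁴ J.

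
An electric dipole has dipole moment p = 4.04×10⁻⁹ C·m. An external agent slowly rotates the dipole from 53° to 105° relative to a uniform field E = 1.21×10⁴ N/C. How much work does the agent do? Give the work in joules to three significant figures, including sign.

W_ext = ΔU = U(θ₂) − U(θ₁) = −pE cosθ₂ − (−pE cosθ₁) = pE(cosθ₁ − cosθ₂).
W = (4.04×10⁻⁹)(1.21×10⁴)·(cos53° − cos105°) = (4.888×10⁻⁵)·(+0.8606) = 4.207×10⁻⁵ J.

W ≈ 4.21×10⁻⁵ J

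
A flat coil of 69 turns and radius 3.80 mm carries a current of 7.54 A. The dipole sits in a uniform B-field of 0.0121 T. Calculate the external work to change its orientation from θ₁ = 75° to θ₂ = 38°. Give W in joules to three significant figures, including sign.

m = NIA = NIπa² = 69·(7.54)·π·(0.00380)² = 0.0236 A·m².
W_ext = ΔU = −mB cosθ₂ + mB cosθ₁ = mB(cosθ₁ − cosθ₂).
W = (0.0236)(0.0121)·(cos75° − cos38°) = (2.856×10⁻⁴)·(-0.5292) = -1.511×10⁻⁴ J.

W ≈ -1.51×10⁻⁴ J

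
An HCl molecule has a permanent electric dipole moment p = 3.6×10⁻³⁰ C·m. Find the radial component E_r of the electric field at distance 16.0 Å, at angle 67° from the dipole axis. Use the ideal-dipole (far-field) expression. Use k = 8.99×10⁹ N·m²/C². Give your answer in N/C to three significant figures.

E_r ≈ 6.17×10⁶ N/C

For a dipole, E_r = (2kp cosθ)/r³.
kp/r³ = (8.99×10⁹)(3.60×10⁻³⁰)/(1.60×10⁻⁹)³ = 7.901×10⁶ N/C.
E_r = 2·7.901×10⁶·cos67° = 6.175×10⁶ N/C.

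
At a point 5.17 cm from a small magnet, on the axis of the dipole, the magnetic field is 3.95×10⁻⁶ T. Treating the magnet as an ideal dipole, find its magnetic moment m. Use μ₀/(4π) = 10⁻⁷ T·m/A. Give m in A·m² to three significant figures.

m ≈ 0.00273 A·m²

On axis B = (μ₀/4π)·2m/r³, so m = Br³·4π/(μ₀·2).
m = (3.95×10⁻⁶)·(0.0517)³ / (2·10⁻⁷) = 0.002729 A·m².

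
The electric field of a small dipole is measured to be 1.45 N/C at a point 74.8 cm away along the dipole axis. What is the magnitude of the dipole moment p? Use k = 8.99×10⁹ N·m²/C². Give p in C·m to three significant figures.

On axis E = 2kp/r³, so p = Er³/(2k).
p = (1.45)·(0.748)³ / (2·8.99×10⁹) = 3.375×10⁻¹¹ C·m.

p ≈ 3.38×10⁻¹¹ C·m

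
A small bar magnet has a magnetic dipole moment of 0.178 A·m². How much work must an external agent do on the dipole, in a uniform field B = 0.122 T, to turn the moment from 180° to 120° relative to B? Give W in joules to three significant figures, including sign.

W ≈ -0.0109 J

W_ext = ΔU = −mB cosθ₂ + mB cosθ₁ = mB(cosθ₁ − cosθ₂).
W = (0.178)(0.122)·(cos180° − cos120°) = (0.02172)·(-0.5000) = -0.01086 J.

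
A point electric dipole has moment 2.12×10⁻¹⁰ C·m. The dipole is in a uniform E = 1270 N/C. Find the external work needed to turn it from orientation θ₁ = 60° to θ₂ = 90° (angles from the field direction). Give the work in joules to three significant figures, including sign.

W ≈ 1.35×10⁻⁷ J

W_ext = ΔU = U(θ₂) − U(θ₁) = −pE cosθ₂ − (−pE cosθ₁) = pE(cosθ₁ − cosθ₂).
W = (2.12×10⁻¹⁰)(1270)·(cos60° − cos90°) = (2.692×10⁻⁷)·(+0.5000) = 1.346×10⁻⁷ J.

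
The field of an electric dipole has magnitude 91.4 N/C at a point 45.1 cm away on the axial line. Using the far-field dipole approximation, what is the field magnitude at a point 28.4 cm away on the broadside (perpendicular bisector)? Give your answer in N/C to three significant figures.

Dipole fields scale as 1/r³ in the far field.
The axial field is twice the equatorial field at the same r, so the geometry factor is 1/2.
E₂ = E₁ · (1/2) · (r₁/r₂)³ = 91.4 · 0.5 · (45.1/28.4)³.
(r₁/r₂)³ = (1.588)³ = 4.005.
E₂ ≈ 183.0 N/C.

E ≈ 183 N/C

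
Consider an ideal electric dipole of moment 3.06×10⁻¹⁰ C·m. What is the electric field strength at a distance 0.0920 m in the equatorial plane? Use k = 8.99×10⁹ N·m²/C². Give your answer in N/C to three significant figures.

E ≈ 3530 N/C

On the perpendicular bisector E = kp/r³ (half the axial value at the same distance).
E = (8.99×10⁹)(3.06×10⁻¹⁰) / (0.0920)³ = 3533 N/C.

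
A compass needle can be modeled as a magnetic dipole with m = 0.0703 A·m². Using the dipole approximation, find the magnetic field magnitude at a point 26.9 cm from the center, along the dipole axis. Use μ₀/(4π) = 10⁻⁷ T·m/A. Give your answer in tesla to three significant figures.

On axis B = (μ₀/4π)·2m/r³.
B = 2·(10⁻⁷)·(0.0703) / (0.269)³ = 7.223×10⁻⁷ T.

B ≈ 7.22×10⁻⁷ T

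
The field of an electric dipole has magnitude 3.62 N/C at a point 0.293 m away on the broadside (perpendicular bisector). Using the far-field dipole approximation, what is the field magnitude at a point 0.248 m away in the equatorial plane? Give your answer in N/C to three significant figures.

E ≈ 5.97 N/C

Dipole fields scale as 1/r³ in the far field; the geometry is the same at both points.
E₂ = E₁ · (r₁/r₂)³ = 3.62 · (0.293/0.248)³.
(r₁/r₂)³ = (1.181)³ = 1.649.
E₂ ≈ 5.970 N/C.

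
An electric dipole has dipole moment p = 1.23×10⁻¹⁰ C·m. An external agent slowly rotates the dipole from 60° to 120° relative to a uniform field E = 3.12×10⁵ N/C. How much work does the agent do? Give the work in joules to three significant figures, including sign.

W_ext = ΔU = U(θ₂) − U(θ₁) = −pE cosθ₂ − (−pE cosθ₁) = pE(cosθ₁ − cosθ₂).
W = (1.23×10⁻¹⁰)(3.12×10⁵)·(cos60° − cos120°) = (3.838×10⁻⁵)·(+1.0000) = 3.838×10⁻⁵ J.

W ≈ 3.84×10⁻⁵ J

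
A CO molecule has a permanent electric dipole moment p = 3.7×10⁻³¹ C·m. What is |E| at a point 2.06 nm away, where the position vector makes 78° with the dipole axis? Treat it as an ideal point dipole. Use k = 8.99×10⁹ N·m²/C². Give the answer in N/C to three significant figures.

At angle θ the dipole field magnitude is E = (kp/r³)·√(1 + 3cos²θ).
kp/r³ = (8.99×10⁹)(3.70×10⁻³¹) / (2.06×10⁻⁹)³ = 3.805×10⁵ N/C.
√(1 + 3cos²78°) = √(1 + 3·0.0432) = √1.1297 ≈ 1.0629.
E ≈ 3.805×10⁵ × 1.063 = 4.044×10⁵ N/C.

E ≈ 4.04×10⁵ N/C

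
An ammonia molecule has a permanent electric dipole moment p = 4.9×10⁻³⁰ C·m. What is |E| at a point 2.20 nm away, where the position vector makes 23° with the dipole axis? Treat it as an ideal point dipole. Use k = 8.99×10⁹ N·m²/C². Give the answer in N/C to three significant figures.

At angle θ the dipole field magnitude is E = (kp/r³)·√(1 + 3cos²θ).
kp/r³ = (8.99×10⁹)(4.90×10⁻³⁰) / (2.20×10⁻⁹)³ = 4.137×10⁶ N/C.
√(1 + 3cos²23°) = √(1 + 3·0.8473) = √3.5420 ≈ 1.8820.
E ≈ 4.137×10⁶ × 1.882 = 7.786×10⁶ N/C.

E ≈ 7.79×10⁶ N/C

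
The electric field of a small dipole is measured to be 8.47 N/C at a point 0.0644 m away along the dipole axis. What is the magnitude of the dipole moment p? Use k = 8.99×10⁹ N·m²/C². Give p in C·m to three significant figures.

On axis E = 2kp/r³, so p = Er³/(2k).
p = (8.47)·(0.0644)³ / (2·8.99×10⁹) = 1.258×10⁻¹³ C·m.

p ≈ 1.26×10⁻¹³ C·m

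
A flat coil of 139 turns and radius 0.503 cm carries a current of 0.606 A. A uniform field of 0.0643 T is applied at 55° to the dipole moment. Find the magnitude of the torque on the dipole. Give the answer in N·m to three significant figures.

m = NIA = NIπa² = 139·(0.606)·π·(0.00503)² = 0.006695 A·m².
Torque on a magnetic dipole: τ = mB sinθ.
τ = (0.006695)(0.0643)·sin55° = 3.526×10⁻⁴ N·m.

τ ≈ 3.53×10⁻⁴ N·m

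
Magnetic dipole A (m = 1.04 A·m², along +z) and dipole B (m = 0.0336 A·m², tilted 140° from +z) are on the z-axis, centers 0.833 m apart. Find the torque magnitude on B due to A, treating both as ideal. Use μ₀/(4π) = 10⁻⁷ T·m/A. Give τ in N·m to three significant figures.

Dipole B is on the axis of dipole A, so B₁ there is axial: B₁ = (μ₀/4π)·2m₁/r³ along +z.
B₁ = 2(10⁻⁷)(1.04)/(0.833)³ = 3.599×10⁻⁷ T.
τ = m₂ B₁ sinθ.
τ = (0.0336)(3.599×10⁻⁷)·sin140° = 7.772×10⁻⁹ N·m.

τ ≈ 7.77×10⁻⁹ N·m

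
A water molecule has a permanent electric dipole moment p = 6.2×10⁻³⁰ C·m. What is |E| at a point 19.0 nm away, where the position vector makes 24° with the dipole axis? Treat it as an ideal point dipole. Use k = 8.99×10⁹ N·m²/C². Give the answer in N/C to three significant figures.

E ≈ 1.52×10⁴ N/C

At angle θ the dipole field magnitude is E = (kp/r³)·√(1 + 3cos²θ).
kp/r³ = (8.99×10⁹)(6.20×10⁻³⁰) / (1.90×10⁻⁸)³ = 8126 N/C.
√(1 + 3cos²24°) = √(1 + 3·0.8346) = √3.5037 ≈ 1.8718.
E ≈ 8126 × 1.872 = 1.521×10⁴ N/C.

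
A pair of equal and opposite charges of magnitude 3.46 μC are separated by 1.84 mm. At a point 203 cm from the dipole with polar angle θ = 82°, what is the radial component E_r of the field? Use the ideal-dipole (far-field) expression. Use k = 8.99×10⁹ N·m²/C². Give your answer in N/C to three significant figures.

Dipole moment p = qd = (3.46×10⁻⁶ C)(0.00184 m) = 6.366×10⁻⁹ C·m.
For a dipole, E_r = (2kp cosθ)/r³.
kp/r³ = (8.99×10⁹)(6.366×10⁻⁹)/(2.03)³ = 6.841 N/C.
E_r = 2·6.841·cos82° = 1.904 N/C.

E_r ≈ 1.90 N/C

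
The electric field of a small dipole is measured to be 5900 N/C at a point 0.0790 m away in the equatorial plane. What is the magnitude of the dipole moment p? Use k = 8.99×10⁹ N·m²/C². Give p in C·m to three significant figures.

p ≈ 3.24×10⁻¹⁰ C·m

In the equatorial plane E = kp/r³, so p = Er³/(k).
p = (5900)·(0.0790)³ / (8.99×10⁹) = 3.236×10⁻¹⁰ C·m.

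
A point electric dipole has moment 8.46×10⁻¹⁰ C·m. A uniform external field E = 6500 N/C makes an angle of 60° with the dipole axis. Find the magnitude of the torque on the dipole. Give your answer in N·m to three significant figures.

Torque on an electric dipole: τ = pE sinθ.
τ = (8.46×10⁻¹⁰)(6500)·sin60° = 4.762×10⁻⁶ N·m.

τ ≈ 4.76×10⁻⁶ N·m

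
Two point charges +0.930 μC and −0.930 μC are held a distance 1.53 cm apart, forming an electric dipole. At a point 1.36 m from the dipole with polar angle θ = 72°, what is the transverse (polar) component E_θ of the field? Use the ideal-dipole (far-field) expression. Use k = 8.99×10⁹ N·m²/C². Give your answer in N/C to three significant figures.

Dipole moment p = qd = (9.30×10⁻⁷ C)(0.0153 m) = 1.423×10⁻⁸ C·m.
For a dipole, E_θ = (kp sinθ)/r³.
kp/r³ = (8.99×10⁹)(1.423×10⁻⁸)/(1.36)³ = 50.86 N/C.
E_θ = 50.86·sin72° = 48.37 N/C.

E_θ ≈ 48.4 N/C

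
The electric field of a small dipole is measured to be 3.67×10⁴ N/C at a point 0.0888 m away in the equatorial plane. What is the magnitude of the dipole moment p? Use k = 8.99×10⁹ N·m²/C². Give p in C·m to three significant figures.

p ≈ 2.86×10⁻⁹ C·m

In the equatorial plane E = kp/r³, so p = Er³/(k).
p = (3.67×10⁴)·(0.0888)³ / (8.99×10⁹) = 2.859×10⁻⁹ C·m.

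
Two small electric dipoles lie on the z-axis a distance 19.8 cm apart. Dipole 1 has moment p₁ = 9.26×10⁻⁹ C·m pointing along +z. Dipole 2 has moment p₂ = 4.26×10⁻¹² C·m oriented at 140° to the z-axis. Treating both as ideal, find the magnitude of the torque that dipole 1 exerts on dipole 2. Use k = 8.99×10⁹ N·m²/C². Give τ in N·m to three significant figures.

The second dipole sits on the axis of the first, so the field there is axial: E₁ = 2kp₁/r³ along +z.
E₁ = 2(8.99×10⁹)(9.26×10⁻⁹)/(0.198)³ = 2.145×10⁴ N/C.
Torque on the second dipole: τ = p₂ E₁ sinθ.
τ = (4.26×10⁻¹²)(2.145×10⁴)·sin140° = 5.873×10⁻⁸ N·m.

τ ≈ 5.87×10⁻⁸ N·m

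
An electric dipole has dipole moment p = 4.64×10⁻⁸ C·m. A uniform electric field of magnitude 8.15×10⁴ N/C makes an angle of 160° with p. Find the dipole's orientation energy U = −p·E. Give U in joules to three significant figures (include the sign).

U = −p·E = −pE cosθ.
U = −(4.64×10⁻⁸)(8.15×10⁴)·cos160° = 0.003554 J.

U ≈ 0.00355 J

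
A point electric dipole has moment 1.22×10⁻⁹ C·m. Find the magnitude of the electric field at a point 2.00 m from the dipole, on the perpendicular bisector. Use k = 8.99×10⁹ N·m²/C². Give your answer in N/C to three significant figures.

E ≈ 1.37 N/C

In the equatorial plane E = kp/r³.
E = (8.99×10⁹)(1.22×10⁻⁹) / (2.00)³ = 1.371 N/C.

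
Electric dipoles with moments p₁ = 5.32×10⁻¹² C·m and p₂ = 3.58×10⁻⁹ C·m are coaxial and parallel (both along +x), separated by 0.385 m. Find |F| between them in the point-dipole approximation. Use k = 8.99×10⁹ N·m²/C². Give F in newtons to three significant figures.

On-axis field of dipole 1 at distance r: E = 2kp₁/r³. Force on dipole 2 is F = p₂·dE/dr (gradient along axis).
dE/dr = −6kp₁/r⁴, so |F| = 6kp₁p₂/r⁴ (attractive for aligned moments).
F = 6(8.99×10⁹)(5.32×10⁻¹²)(3.58×10⁻⁹)/(0.385)⁴ = 4.676×10⁻⁸ N.

F ≈ 4.68×10⁻⁸ N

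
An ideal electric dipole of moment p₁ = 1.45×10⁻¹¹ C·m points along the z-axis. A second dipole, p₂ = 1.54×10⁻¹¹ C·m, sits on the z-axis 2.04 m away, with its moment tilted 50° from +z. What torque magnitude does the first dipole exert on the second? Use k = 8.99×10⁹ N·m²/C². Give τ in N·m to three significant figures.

τ ≈ 3.62×10⁻¹³ N·m

The second dipole sits on the axis of the first, so the field there is axial: E₁ = 2kp₁/r³ along +z.
E₁ = 2(8.99×10⁹)(1.45×10⁻¹¹)/(2.04)³ = 0.03071 N/C.
Torque on the second dipole: τ = p₂ E₁ sinθ.
τ = (1.54×10⁻¹¹)(0.03071)·sin50° = 3.623×10⁻¹³ N·m.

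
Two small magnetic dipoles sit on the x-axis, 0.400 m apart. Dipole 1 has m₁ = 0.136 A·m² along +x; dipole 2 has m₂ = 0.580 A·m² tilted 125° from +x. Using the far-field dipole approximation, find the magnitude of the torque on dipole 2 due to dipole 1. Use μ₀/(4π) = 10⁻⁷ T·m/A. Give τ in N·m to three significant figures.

τ ≈ 2.02×10⁻⁷ N·m

Dipole B is on the axis of dipole A, so B₁ there is axial: B₁ = (μ₀/4π)·2m₁/r³ along +x.
B₁ = 2(10⁻⁷)(0.136)/(0.400)³ = 4.250×10⁻⁷ T.
τ = m₂ B₁ sinθ.
τ = (0.580)(4.250×10⁻⁷)·sin125° = 2.019×10⁻⁷ N·m.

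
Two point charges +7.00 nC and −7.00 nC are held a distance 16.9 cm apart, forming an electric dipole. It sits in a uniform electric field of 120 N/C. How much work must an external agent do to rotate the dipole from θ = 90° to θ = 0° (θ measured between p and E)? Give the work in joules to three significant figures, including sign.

W ≈ -1.42×10⁻⁷ J

Dipole moment p = qd = (7.00×10⁻⁹ C)(0.169 m) = 1.183×10⁻⁹ C·m.
W_ext = ΔU = U(θ₂) − U(θ₁) = −pE cosθ₂ − (−pE cosθ₁) = pE(cosθ₁ − cosθ₂).
W = (1.183×10⁻⁹)(120)·(cos90° − cos0°) = (1.420×10⁻⁷)·(-1.0000) = -1.420×10⁻⁷ J.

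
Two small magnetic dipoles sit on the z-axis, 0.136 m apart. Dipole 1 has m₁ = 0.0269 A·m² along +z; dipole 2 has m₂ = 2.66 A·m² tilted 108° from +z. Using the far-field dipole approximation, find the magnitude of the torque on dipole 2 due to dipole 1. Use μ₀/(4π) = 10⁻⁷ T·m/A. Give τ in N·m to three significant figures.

τ ≈ 5.41×10⁻⁶ N·m

Dipole B is on the axis of dipole A, so B₁ there is axial: B₁ = (μ₀/4π)·2m₁/r³ along +z.
B₁ = 2(10⁻⁷)(0.0269)/(0.136)³ = 2.139×10⁻⁶ T.
τ = m₂ B₁ sinθ.
τ = (2.66)(2.139×10⁻⁶)·sin108° = 5.411×10⁻⁶ N·m.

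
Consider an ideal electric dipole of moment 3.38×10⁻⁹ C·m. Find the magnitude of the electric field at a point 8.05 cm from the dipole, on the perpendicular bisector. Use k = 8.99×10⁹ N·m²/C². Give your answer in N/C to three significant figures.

In the equatorial plane E = kp/r³.
E = (8.99×10⁹)(3.38×10⁻⁹) / (0.0805)³ = 5.825×10⁴ N/C.

E ≈ 5.82×10⁴ N/C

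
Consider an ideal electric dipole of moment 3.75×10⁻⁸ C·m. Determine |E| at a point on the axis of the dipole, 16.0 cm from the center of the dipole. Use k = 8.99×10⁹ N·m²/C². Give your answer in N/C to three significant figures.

E ≈ 1.65×10⁵ N/C

On the dipole axis E = 2kp/r³.
E = 2·(8.99×10⁹)(3.75×10⁻⁸) / (0.160)³ = 1.646×10⁵ N/C.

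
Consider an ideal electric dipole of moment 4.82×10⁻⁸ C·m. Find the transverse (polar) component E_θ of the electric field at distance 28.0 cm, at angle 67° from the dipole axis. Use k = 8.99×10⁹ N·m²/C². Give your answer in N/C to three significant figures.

For a dipole, E_θ = (kp sinθ)/r³.
kp/r³ = (8.99×10⁹)(4.82×10⁻⁸)/(0.280)³ = 1.974×10⁴ N/C.
E_θ = 1.974×10⁴·sin67° = 1.817×10⁴ N/C.

E_θ ≈ 1.82×10⁴ N/C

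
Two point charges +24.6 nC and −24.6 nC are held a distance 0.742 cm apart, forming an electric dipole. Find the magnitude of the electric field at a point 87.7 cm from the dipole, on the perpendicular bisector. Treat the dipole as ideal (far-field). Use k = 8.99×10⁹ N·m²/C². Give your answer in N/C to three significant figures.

E ≈ 2.43 N/C

Dipole moment p = qd = (2.46×10⁻⁸ C)(0.00742 m) = 1.825×10⁻¹⁰ C·m.
On the perpendicular bisector E = kp/r³ (half the axial value at the same distance).
E = (8.99×10⁹)(1.825×10⁻¹⁰) / (0.877)³ = 2.432 N/C.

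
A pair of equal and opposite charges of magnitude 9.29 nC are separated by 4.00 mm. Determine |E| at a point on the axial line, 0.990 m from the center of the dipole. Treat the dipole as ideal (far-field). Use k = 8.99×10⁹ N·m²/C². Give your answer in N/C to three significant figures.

E ≈ 0.689 N/C

Dipole moment p = qd = (9.29×10⁻⁹ C)(0.00400 m) = 3.716×10⁻¹¹ C·m.
On the dipole axis E = 2kp/r³.
E = 2·(8.99×10⁹)(3.716×10⁻¹¹) / (0.990)³ = 0.6886 N/C.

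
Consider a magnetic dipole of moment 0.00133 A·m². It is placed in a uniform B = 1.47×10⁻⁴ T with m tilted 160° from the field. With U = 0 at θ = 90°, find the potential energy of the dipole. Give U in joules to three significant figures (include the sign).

U = −m·B = −mB cosθ.
U = −(0.00133)(1.47×10⁻⁴)·cos160° = 1.837×10⁻⁷ J.

U ≈ 1.84×10⁻⁷ J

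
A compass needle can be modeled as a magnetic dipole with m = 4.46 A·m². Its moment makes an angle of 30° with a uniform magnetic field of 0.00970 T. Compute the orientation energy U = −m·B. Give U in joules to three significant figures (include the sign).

U = −m·B = −mB cosθ.
U = −(4.46)(0.00970)·cos30° = -0.03747 J.

U ≈ -0.0375 J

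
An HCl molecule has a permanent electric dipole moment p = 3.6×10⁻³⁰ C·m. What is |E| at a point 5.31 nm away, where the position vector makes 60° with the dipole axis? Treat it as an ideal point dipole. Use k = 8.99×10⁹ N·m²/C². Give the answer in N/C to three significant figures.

At angle θ the dipole field magnitude is E = (kp/r³)·√(1 + 3cos²θ).
kp/r³ = (8.99×10⁹)(3.60×10⁻³⁰) / (5.31×10⁻⁹)³ = 2.162×10⁵ N/C.
√(1 + 3cos²60°) = √(1 + 3·0.2500) = √1.7500 ≈ 1.3229.
E ≈ 2.162×10⁵ × 1.323 = 2.860×10⁵ N/C.

E ≈ 2.86×10⁵ N/C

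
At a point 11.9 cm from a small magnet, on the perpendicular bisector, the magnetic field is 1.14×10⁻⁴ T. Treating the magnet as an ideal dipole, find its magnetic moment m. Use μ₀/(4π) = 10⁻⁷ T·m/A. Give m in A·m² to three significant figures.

m ≈ 1.92 A·m²

In the equatorial plane B = (μ₀/4π)·m/r³, so m = Br³·4π/(μ₀).
m = (1.14×10⁻⁴)·(0.119)³ / (10⁻⁷) = 1.921 A·m².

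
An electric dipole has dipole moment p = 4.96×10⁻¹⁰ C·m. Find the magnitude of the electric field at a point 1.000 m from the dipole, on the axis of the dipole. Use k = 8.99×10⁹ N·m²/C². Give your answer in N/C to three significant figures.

On the dipole axis E = 2kp/r³.
E = 2·(8.99×10⁹)(4.96×10⁻¹⁰) / (1.00)³ = 8.918 N/C.

E ≈ 8.92 N/C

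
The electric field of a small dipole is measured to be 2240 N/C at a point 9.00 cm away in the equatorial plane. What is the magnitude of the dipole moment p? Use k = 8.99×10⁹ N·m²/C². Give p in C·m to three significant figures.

p ≈ 1.82×10⁻¹⁰ C·m

In the equatorial plane E = kp/r³, so p = Er³/(k).
p = (2240)·(0.0900)³ / (8.99×10⁹) = 1.816×10⁻¹⁰ C·m.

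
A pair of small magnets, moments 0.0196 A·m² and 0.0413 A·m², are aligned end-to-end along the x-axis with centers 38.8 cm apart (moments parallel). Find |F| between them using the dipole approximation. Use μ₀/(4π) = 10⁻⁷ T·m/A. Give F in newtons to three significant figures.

On-axis B of dipole 1: B = (μ₀/4π)·2m₁/r³. Force on dipole 2: F = m₂·dB/dr.
dB/dr = −(μ₀/4π)·6m₁/r⁴, so |F| = (μ₀/4π)·6m₁m₂/r⁴.
F = 6(10⁻⁷)(0.0196)(0.0413)/(0.388)⁴ = 2.143×10⁻⁸ N.

F ≈ 2.14×10⁻⁸ N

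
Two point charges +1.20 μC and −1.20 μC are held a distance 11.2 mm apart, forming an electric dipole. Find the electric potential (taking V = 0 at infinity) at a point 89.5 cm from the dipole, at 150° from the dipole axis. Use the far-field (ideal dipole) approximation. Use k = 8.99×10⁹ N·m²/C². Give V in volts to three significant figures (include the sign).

V ≈ -131 V

Dipole moment p = qd = (1.20×10⁻⁶ C)(0.0112 m) = 1.344×10⁻⁸ C·m.
The dipole potential is V = kp cosθ / r².
V = (8.99×10⁹)(1.344×10⁻⁸)·cos150° / (0.895)² = -130.6 V.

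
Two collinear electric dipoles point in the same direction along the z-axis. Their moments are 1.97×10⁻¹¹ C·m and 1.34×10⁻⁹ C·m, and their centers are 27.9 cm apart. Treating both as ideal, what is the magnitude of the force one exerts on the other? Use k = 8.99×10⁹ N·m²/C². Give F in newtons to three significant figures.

On-axis field of dipole 1 at distance r: E = 2kp₁/r³. Force on dipole 2 is F = p₂·dE/dr (gradient along axis).
dE/dr = −6kp₁/r⁴, so |F| = 6kp₁p₂/r⁴ (attractive for aligned moments).
F = 6(8.99×10⁹)(1.97×10⁻¹¹)(1.34×10⁻⁹)/(0.279)⁴ = 2.350×10⁻⁷ N.

F ≈ 2.35×10⁻⁷ N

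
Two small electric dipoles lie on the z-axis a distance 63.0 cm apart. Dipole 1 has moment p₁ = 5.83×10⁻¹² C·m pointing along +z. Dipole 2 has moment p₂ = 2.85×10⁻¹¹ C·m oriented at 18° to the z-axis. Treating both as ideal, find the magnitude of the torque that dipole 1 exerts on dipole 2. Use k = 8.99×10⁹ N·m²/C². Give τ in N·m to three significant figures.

τ ≈ 3.69×10⁻¹² N·m

The second dipole sits on the axis of the first, so the field there is axial: E₁ = 2kp₁/r³ along +z.
E₁ = 2(8.99×10⁹)(5.83×10⁻¹²)/(0.630)³ = 0.4192 N/C.
Torque on the second dipole: τ = p₂ E₁ sinθ.
τ = (2.85×10⁻¹¹)(0.4192)·sin18° = 3.692×10⁻¹² N·m.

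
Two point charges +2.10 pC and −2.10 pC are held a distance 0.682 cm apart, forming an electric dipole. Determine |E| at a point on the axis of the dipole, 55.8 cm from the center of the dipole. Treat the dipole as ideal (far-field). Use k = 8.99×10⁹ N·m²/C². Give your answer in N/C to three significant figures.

E ≈ 0.00148 N/C

Dipole moment p = qd = (2.10×10⁻¹² C)(0.00682 m) = 1.432×10⁻¹⁴ C·m.
On the dipole axis E = 2kp/r³.
E = 2·(8.99×10⁹)(1.432×10⁻¹⁴) / (0.558)³ = 0.001482 N/C.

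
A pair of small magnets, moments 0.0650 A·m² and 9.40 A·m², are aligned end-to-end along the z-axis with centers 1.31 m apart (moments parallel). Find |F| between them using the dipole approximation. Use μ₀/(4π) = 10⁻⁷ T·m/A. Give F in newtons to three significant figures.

On-axis B of dipole 1: B = (μ₀/4π)·2m₁/r³. Force on dipole 2: F = m₂·dB/dr.
dB/dr = −(μ₀/4π)·6m₁/r⁴, so |F| = (μ₀/4π)·6m₁m₂/r⁴.
F = 6(10⁻⁷)(0.0650)(9.40)/(1.31)⁴ = 1.245×10⁻⁷ N.

F ≈ 1.24×10⁻⁷ N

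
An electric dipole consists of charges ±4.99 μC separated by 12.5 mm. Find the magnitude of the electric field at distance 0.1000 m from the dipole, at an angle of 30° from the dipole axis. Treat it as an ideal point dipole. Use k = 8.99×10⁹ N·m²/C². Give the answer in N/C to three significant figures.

E ≈ 1.01×10⁶ N/C

Dipole moment p = qd = (4.99×10⁻⁶ C)(0.0125 m) = 6.238×10⁻⁸ C·m.
At angle θ the dipole field magnitude is E = (kp/r³)·√(1 + 3cos²θ).
kp/r³ = (8.99×10⁹)(6.238×10⁻⁸) / (0.100)³ = 5.608×10⁵ N/C.
√(1 + 3cos²30°) = √(1 + 3·0.7500) = √3.2500 ≈ 1.8028.
E ≈ 5.608×10⁵ × 1.803 = 1.011×10⁶ N/C.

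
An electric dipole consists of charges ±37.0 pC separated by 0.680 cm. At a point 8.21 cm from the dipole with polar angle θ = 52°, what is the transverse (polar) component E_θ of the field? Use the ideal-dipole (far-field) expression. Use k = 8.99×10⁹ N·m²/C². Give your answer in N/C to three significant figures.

E_θ ≈ 3.22 N/C

Dipole moment p = qd = (3.70×10⁻¹¹ C)(0.00680 m) = 2.516×10⁻¹³ C·m.
For a dipole, E_θ = (kp sinθ)/r³.
kp/r³ = (8.99×10⁹)(2.516×10⁻¹³)/(0.0821)³ = 4.087 N/C.
E_θ = 4.087·sin52° = 3.221 N/C.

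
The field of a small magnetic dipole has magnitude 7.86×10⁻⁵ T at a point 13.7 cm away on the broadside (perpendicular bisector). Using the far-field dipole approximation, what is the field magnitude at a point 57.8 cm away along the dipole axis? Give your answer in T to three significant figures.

Dipole fields scale as 1/r³ in the far field.
The axial field is twice the equatorial field at the same r, so the geometry factor is 2/1.
B₂ = B₁ · (2/1) · (r₁/r₂)³ = 7.86×10⁻⁵ · 2 · (13.7/57.8)³.
(r₁/r₂)³ = (0.237)³ = 0.01332.
B₂ ≈ 2.093×10⁻⁶ T.

B ≈ 2.09×10⁻⁶ T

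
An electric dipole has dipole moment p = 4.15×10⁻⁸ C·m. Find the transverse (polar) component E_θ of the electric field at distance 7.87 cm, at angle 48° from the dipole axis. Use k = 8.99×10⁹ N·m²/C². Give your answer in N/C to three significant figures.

For a dipole, E_θ = (kp sinθ)/r³.
kp/r³ = (8.99×10⁹)(4.15×10⁻⁸)/(0.0787)³ = 7.654×10⁵ N/C.
E_θ = 7.654×10⁵·sin48° = 5.688×10⁵ N/C.

E_θ ≈ 5.69×10⁵ N/C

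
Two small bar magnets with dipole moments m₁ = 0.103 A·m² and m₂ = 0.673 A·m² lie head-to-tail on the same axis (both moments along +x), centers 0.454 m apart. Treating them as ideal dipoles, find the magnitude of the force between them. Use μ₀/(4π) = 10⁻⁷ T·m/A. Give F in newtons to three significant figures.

On-axis B of dipole 1: B = (μ₀/4π)·2m₁/r³. Force on dipole 2: F = m₂·dB/dr.
dB/dr = −(μ₀/4π)·6m₁/r⁴, so |F| = (μ₀/4π)·6m₁m₂/r⁴.
F = 6(10⁻⁷)(0.103)(0.673)/(0.454)⁴ = 9.790×10⁻⁷ N.

F ≈ 9.79×10⁻⁷ N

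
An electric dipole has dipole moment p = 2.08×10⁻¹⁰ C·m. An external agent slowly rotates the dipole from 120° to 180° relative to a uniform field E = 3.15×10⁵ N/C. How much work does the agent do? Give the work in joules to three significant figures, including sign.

W ≈ 3.28×10⁻⁵ J

W_ext = ΔU = U(θ₂) − U(θ₁) = −pE cosθ₂ − (−pE cosθ₁) = pE(cosθ₁ − cosθ₂).
W = (2.08×10⁻¹⁰)(3.15×10⁵)·(cos120° − cos180°) = (6.552×10⁻⁵)·(+0.5000) = 3.276×10⁻⁵ J.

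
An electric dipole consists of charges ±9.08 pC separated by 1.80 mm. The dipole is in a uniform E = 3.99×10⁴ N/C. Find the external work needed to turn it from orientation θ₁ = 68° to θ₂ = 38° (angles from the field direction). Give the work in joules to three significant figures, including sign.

W ≈ -2.70×10⁻¹⁰ J

Dipole moment p = qd = (9.08×10⁻¹² C)(0.00180 m) = 1.634×10⁻¹⁴ C·m.
W_ext = ΔU = U(θ₂) − U(θ₁) = −pE cosθ₂ − (−pE cosθ₁) = pE(cosθ₁ − cosθ₂).
W = (1.634×10⁻¹⁴)(3.99×10⁴)·(cos68° − cos38°) = (6.520×10⁻¹⁰)·(-0.4134) = -2.695×10⁻¹⁰ J.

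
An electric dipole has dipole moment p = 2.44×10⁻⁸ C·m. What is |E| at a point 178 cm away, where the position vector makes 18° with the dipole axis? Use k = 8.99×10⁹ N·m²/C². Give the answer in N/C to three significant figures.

At angle θ the dipole field magnitude is E = (kp/r³)·√(1 + 3cos²θ).
kp/r³ = (8.99×10⁹)(2.44×10⁻⁸) / (1.78)³ = 38.89 N/C.
√(1 + 3cos²18°) = √(1 + 3·0.9045) = √3.7135 ≈ 1.9271.
E ≈ 38.89 × 1.927 = 74.95 N/C.

E ≈ 75.0 N/C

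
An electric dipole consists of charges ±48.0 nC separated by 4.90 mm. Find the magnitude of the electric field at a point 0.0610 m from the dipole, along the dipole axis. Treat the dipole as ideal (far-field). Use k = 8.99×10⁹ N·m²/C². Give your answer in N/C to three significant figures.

Dipole moment p = qd = (4.80×10⁻⁸ C)(0.00490 m) = 2.352×10⁻¹⁰ C·m.
On the dipole axis E = 2kp/r³.
E = 2·(8.99×10⁹)(2.352×10⁻¹⁰) / (0.0610)³ = 1.863×10⁴ N/C.

E ≈ 1.86×10⁴ N/C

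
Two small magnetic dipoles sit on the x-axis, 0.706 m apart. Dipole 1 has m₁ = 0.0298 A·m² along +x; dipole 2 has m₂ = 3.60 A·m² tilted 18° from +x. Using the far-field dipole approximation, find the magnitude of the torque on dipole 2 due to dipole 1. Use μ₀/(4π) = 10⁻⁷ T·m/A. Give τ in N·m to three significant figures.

τ ≈ 1.88×10⁻⁸ N·m

Dipole B is on the axis of dipole A, so B₁ there is axial: B₁ = (μ₀/4π)·2m₁/r³ along +x.
B₁ = 2(10⁻⁷)(0.0298)/(0.706)³ = 1.694×10⁻⁸ T.
τ = m₂ B₁ sinθ.
τ = (3.60)(1.694×10⁻⁸)·sin18° = 1.884×10⁻⁸ N·m.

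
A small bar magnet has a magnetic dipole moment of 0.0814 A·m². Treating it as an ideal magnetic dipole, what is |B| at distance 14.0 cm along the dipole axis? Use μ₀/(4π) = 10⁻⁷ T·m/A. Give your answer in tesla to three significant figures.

On axis B = (μ₀/4π)·2m/r³.
B = 2·(10⁻⁷)·(0.0814) / (0.140)³ = 5.933×10⁻⁶ T.

B ≈ 5.93×10⁻⁶ T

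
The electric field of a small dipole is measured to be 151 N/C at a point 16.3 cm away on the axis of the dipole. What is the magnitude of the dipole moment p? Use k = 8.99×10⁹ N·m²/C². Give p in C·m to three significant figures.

p ≈ 3.64×10⁻¹¹ C·m

On axis E = 2kp/r³, so p = Er³/(2k).
p = (151)·(0.163)³ / (2·8.99×10⁹) = 3.637×10⁻¹¹ C·m.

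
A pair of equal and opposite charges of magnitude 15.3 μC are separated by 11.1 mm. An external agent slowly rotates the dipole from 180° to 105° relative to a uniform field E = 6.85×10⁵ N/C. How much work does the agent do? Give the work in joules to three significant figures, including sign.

Dipole moment p = qd = (1.53×10⁻⁵ C)(0.0111 m) = 1.698×10⁻⁷ C·m.
W_ext = ΔU = U(θ₂) − U(θ₁) = −pE cosθ₂ − (−pE cosθ₁) = pE(cosθ₁ − cosθ₂).
W = (1.698×10⁻⁷)(6.85×10⁵)·(cos180° − cos105°) = (0.1163)·(-0.7412) = -0.08621 J.

W ≈ -0.0862 J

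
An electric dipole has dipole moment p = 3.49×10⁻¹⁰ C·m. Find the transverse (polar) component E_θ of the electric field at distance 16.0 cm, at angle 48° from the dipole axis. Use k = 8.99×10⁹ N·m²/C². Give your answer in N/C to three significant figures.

E_θ ≈ 569 N/C

For a dipole, E_θ = (kp sinθ)/r³.
kp/r³ = (8.99×10⁹)(3.49×10⁻¹⁰)/(0.160)³ = 766.0 N/C.
E_θ = 766.0·sin48° = 569.2 N/C.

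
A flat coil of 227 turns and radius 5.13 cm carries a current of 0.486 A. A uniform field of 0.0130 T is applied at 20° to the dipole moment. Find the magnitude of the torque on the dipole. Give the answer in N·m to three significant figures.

τ ≈ 0.00406 N·m

m = NIA = NIπa² = 227·(0.486)·π·(0.0513)² = 0.9121 A·m².
Torque on a magnetic dipole: τ = mB sinθ.
τ = (0.9121)(0.0130)·sin20° = 0.004055 N·m.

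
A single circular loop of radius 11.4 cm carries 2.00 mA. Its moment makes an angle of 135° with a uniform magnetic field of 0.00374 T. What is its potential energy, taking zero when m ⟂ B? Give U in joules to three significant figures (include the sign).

Magnetic moment m = IA = Iπa² = (0.00200)·π·(0.114)² = 8.166×10⁻⁵ A·m².
U = −m·B = −mB cosθ.
U = −(8.166×10⁻⁵)(0.00374)·cos135° = 2.160×10⁻⁷ J.

U ≈ 2.16×10⁻⁷ J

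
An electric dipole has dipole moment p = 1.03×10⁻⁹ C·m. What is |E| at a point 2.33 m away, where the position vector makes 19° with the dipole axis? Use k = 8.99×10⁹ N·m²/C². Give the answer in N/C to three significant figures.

At angle θ the dipole field magnitude is E = (kp/r³)·√(1 + 3cos²θ).
kp/r³ = (8.99×10⁹)(1.03×10⁻⁹) / (2.33)³ = 0.7320 N/C.
√(1 + 3cos²19°) = √(1 + 3·0.8940) = √3.6820 ≈ 1.9189.
E ≈ 0.7320 × 1.919 = 1.405 N/C.

E ≈ 1.40 N/C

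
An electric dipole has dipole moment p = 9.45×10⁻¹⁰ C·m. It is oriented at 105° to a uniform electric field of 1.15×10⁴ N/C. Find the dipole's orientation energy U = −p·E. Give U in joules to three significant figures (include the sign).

U = −p·E = −pE cosθ.
U = −(9.45×10⁻¹⁰)(1.15×10⁴)·cos105° = 2.813×10⁻⁶ J.

U ≈ 2.81×10⁻⁶ J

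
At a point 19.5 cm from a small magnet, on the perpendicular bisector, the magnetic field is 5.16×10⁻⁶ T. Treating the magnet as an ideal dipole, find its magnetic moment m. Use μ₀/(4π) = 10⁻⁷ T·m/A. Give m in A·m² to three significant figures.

In the equatorial plane B = (μ₀/4π)·m/r³, so m = Br³·4π/(μ₀).
m = (5.16×10⁻⁶)·(0.195)³ / (10⁻⁷) = 0.3826 A·m².

m ≈ 0.383 A·m²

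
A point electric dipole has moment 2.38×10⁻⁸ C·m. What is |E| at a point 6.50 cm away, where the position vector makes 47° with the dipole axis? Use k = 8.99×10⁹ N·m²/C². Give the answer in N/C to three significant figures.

At angle θ the dipole field magnitude is E = (kp/r³)·√(1 + 3cos²θ).
kp/r³ = (8.99×10⁹)(2.38×10⁻⁸) / (0.0650)³ = 7.791×10⁵ N/C.
√(1 + 3cos²47°) = √(1 + 3·0.4651) = √2.3954 ≈ 1.5477.
E ≈ 7.791×10⁵ × 1.548 = 1.206×10⁶ N/C.

E ≈ 1.21×10⁶ N/C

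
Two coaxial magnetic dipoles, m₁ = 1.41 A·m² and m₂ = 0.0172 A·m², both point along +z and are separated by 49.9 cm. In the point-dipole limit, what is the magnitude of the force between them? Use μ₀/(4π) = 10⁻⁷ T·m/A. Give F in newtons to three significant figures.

F ≈ 2.35×10⁻⁷ N

On-axis B of dipole 1: B = (μ₀/4π)·2m₁/r³. Force on dipole 2: F = m₂·dB/dr.
dB/dr = −(μ₀/4π)·6m₁/r⁴, so |F| = (μ₀/4π)·6m₁m₂/r⁴.
F = 6(10⁻⁷)(1.41)(0.0172)/(0.499)⁴ = 2.347×10⁻⁷ N.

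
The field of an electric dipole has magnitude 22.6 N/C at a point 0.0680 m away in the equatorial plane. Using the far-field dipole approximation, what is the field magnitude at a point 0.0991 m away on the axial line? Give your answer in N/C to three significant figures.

Dipole fields scale as 1/r³ in the far field.
The axial field is twice the equatorial field at the same r, so the geometry factor is 2/1.
E₂ = E₁ · (2/1) · (r₁/r₂)³ = 22.6 · 2 · (0.0680/0.0991)³.
(r₁/r₂)³ = (0.6862)³ = 0.3231.
E₂ ≈ 14.60 N/C.

E ≈ 14.6 N/C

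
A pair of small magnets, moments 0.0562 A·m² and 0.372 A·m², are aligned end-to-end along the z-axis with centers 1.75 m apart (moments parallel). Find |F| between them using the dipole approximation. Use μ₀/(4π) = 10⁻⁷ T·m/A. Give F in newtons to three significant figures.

F ≈ 1.34×10⁻⁹ N

On-axis B of dipole 1: B = (μ₀/4π)·2m₁/r³. Force on dipole 2: F = m₂·dB/dr.
dB/dr = −(μ₀/4π)·6m₁/r⁴, so |F| = (μ₀/4π)·6m₁m₂/r⁴.
F = 6(10⁻⁷)(0.0562)(0.372)/(1.75)⁴ = 1.337×10⁻⁹ N.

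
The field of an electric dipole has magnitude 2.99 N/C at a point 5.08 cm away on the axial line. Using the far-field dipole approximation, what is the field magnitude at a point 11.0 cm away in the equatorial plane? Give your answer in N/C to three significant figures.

E ≈ 0.147 N/C

Dipole fields scale as 1/r³ in the far field.
The axial field is twice the equatorial field at the same r, so the geometry factor is 1/2.
E₂ = E₁ · (1/2) · (r₁/r₂)³ = 2.99 · 0.5 · (5.08/11.0)³.
(r₁/r₂)³ = (0.4618)³ = 0.09849.
E₂ ≈ 0.1472 N/C.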